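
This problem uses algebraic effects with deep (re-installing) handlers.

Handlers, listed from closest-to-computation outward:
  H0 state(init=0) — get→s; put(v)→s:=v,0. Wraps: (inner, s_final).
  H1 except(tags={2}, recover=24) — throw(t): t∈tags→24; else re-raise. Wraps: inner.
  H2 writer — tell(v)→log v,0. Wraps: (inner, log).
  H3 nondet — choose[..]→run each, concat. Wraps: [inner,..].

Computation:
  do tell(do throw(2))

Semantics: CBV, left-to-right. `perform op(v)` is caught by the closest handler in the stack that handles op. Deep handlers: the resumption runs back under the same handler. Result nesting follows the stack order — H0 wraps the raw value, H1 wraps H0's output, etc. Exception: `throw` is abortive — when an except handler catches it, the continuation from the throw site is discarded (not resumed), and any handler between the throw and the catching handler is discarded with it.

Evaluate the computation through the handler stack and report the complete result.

Answer: [(24, ())]

Evaluation trace:
throw(2) @ H1 caught ⇒ 24
H2 returns (24, ())
H3 returns [(24, ())]
= [(24, ())]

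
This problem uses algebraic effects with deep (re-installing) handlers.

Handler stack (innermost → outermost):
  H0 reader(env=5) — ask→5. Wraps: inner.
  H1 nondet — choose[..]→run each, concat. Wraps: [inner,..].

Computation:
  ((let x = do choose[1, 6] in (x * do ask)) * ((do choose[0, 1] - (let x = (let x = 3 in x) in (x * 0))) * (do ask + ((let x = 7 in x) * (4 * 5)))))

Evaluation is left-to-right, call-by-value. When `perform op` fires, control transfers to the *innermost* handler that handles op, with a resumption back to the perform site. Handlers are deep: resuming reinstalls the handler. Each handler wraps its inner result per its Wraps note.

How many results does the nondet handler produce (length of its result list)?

Answer: 4

Working:
choose[1, 6] @ H1
  branch[0] choose=1:
    ask @ H0 ⇒ 5
    choose[0, 1] @ H1
      branch[0] choose=0:
        ask @ H0 ⇒ 5
        H0 returns 0
        H1 returns [0]
      branch[1] choose=1:
        ask @ H0 ⇒ 5
        H0 returns 725
        H1 returns [725]
  branch[1] choose=6:
    ask @ H0 ⇒ 5
    choose[0, 1] @ H1
      branch[0] choose=0:
        ask @ H0 ⇒ 5
        H0 returns 0
        H1 returns [0]
      branch[1] choose=1:
        ask @ H0 ⇒ 5
        H0 returns 4350
        H1 returns [4350]
= [0, 725, 0, 4350]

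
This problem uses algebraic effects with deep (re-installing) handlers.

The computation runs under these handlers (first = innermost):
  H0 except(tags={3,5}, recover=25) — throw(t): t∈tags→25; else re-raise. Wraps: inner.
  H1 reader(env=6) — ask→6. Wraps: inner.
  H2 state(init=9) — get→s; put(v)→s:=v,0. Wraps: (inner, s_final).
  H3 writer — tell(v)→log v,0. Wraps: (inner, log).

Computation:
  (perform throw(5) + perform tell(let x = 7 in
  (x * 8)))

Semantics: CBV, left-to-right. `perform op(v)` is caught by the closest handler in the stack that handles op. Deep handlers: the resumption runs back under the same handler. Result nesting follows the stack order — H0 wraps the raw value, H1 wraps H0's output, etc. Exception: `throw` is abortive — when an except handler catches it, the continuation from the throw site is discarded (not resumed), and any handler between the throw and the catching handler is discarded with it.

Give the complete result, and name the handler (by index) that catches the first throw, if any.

Step-by-step:
throw(5) @ H0 caught ⇒ 25
H1 returns 25
H2 returns (25, 9)
H3 returns ((25, 9), ())
= ((25, 9), ())

Answer: ((25, 9), ()) ; first throw caught by: H0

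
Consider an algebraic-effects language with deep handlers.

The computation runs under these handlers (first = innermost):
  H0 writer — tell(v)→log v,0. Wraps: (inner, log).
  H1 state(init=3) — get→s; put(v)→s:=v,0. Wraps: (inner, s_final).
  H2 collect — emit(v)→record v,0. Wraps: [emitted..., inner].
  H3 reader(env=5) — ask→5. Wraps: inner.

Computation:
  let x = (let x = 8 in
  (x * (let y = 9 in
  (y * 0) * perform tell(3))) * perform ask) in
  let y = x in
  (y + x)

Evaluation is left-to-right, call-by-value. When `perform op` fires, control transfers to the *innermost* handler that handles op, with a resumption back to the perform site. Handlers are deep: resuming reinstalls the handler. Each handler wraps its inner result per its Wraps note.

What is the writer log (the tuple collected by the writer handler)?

Step-by-step:
tell(3) @ H0 ⇒ log+=3
ask @ H3 ⇒ 5
H0 returns (0, (3))
H1 returns ((0, (3)), 3)
H2 returns [((0, (3)), 3)]
H3 returns [((0, (3)), 3)]
= [((0, (3)), 3)]

Answer: (3)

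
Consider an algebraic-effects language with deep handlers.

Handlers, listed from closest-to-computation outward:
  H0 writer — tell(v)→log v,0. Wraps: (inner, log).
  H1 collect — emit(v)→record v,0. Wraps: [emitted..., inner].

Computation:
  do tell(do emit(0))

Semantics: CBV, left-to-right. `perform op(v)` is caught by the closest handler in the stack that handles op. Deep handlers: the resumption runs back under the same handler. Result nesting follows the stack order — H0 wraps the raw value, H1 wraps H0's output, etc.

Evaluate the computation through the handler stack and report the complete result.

Answer: [0, (0, (0))]

Working:
emit(0) @ H1 ⇒ out+=0
tell(0) @ H0 ⇒ log+=0
H0 returns (0, (0))
H1 returns [0, (0, (0))]
= [0, (0, (0))]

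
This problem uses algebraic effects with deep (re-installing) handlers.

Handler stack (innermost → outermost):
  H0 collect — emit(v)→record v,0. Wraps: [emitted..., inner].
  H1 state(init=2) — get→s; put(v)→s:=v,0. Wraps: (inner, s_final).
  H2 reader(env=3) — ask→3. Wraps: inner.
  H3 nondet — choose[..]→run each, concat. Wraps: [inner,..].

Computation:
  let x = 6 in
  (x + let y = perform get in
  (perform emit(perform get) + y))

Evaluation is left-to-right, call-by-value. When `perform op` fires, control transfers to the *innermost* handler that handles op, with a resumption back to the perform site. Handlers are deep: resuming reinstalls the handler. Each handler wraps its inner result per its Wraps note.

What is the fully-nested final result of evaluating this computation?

Answer: [([2, 8], 2)]

Step-by-step:
get @ H1 ⇒ 2
get @ H1 ⇒ 2
emit(2) @ H0 ⇒ out+=2
H0 returns [2, 8]
H1 returns ([2, 8], 2)
H2 returns ([2, 8], 2)
H3 returns [([2, 8], 2)]
= [([2, 8], 2)]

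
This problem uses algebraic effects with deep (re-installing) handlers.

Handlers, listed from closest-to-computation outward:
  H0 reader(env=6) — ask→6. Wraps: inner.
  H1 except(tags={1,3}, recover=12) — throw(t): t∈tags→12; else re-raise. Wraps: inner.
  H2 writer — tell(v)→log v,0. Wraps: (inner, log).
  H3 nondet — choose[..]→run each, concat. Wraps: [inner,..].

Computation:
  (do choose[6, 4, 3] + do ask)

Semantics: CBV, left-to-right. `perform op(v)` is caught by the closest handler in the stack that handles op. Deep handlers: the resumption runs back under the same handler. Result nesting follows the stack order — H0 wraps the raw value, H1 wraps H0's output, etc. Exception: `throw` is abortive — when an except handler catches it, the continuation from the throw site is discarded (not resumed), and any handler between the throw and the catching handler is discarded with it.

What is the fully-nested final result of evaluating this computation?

Answer: [(12, ()), (10, ()), (9, ())]

Evaluation trace:
choose[6, 4, 3] @ H3
  branch[0] choose=6:
    ask @ H0 ⇒ 6
    H0 returns 12
    H1 returns 12
    H2 returns (12, ())
    H3 returns [(12, ())]
  branch[1] choose=4:
    ask @ H0 ⇒ 6
    H0 returns 10
    H1 returns 10
    H2 returns (10, ())
    H3 returns [(10, ())]
  branch[2] choose=3:
    ask @ H0 ⇒ 6
    H0 returns 9
    H1 returns 9
    H2 returns (9, ())
    H3 returns [(9, ())]
= [(12, ()), (10, ()), (9, ())]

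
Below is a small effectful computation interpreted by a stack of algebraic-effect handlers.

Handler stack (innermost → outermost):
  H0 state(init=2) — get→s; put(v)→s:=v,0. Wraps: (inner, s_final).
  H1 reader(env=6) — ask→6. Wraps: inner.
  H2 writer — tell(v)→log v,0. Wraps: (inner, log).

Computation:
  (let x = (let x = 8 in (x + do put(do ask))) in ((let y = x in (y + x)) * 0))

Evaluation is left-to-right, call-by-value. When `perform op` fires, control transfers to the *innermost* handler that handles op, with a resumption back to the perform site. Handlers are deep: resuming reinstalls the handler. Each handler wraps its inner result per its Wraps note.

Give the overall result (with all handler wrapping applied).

Answer: ((0, 6), ())

Step-by-step:
ask @ H1 ⇒ 6
put(6) @ H0 ⇒ s:=6
H0 returns (0, 6)
H1 returns (0, 6)
H2 returns ((0, 6), ())
= ((0, 6), ())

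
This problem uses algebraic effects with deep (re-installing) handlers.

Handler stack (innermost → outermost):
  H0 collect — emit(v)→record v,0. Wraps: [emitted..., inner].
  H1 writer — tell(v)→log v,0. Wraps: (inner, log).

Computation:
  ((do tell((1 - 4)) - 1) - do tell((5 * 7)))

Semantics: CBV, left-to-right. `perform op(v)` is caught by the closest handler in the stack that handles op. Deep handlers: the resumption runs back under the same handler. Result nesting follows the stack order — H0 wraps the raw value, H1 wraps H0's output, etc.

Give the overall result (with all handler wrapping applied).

Step-by-step:
tell(-3) @ H1 ⇒ log+=-3
tell(35) @ H1 ⇒ log+=35
H0 returns [-1]
H1 returns ([-1], (-3, 35))
= ([-1], (-3, 35))

Answer: ([-1], (-3, 35))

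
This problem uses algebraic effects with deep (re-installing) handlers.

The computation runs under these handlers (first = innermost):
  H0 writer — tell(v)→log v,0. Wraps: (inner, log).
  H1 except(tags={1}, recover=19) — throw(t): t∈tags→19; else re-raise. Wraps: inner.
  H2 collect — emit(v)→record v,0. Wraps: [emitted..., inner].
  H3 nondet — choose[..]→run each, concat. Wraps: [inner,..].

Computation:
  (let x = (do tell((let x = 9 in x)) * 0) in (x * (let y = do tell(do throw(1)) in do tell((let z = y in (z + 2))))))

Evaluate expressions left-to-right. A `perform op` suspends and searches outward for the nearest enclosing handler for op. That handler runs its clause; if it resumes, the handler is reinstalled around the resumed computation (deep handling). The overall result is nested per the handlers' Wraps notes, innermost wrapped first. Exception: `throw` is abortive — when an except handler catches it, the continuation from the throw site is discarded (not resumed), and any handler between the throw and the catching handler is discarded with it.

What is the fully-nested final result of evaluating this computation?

Answer: [[19]]

Working:
tell(9) @ H0 ⇒ log+=9
throw(1) @ H1 caught ⇒ 19
H2 returns [19]
H3 returns [[19]]
= [[19]]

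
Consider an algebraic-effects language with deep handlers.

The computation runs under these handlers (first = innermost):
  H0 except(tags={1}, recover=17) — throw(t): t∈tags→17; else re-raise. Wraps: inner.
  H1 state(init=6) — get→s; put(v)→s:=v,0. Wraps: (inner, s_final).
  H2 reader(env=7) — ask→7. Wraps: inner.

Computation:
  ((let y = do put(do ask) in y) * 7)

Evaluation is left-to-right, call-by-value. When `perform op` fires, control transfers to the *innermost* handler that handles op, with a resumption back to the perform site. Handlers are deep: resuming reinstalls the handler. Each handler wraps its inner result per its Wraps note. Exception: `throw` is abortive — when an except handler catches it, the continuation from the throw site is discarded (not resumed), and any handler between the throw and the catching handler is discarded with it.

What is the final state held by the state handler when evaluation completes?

Step-by-step:
ask @ H2 ⇒ 7
put(7) @ H1 ⇒ s:=7
H0 returns 0
H1 returns (0, 7)
H2 returns (0, 7)
= (0, 7)

Answer: 7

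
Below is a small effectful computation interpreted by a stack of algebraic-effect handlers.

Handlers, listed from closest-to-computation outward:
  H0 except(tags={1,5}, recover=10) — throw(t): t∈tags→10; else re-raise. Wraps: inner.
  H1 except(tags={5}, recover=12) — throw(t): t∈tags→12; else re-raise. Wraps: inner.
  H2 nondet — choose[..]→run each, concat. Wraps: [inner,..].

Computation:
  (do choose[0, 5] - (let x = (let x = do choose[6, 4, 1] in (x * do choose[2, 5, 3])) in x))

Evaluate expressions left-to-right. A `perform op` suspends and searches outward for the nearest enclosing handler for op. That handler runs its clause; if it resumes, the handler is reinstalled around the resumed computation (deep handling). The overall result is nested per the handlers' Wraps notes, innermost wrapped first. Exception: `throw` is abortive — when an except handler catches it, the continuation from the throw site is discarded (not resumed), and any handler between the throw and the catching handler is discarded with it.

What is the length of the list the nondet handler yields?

Evaluation trace:
choose[0, 5] @ H2
  branch[0] choose=0:
    choose[6, 4, 1] @ H2
      branch[0] choose=6:
        choose[2, 5, 3] @ H2
          branch[0] choose=2:
            H0 returns -12
            H1 returns -12
            H2 returns [-12]
          branch[1] choose=5:
            H0 returns -30
            H1 returns -30
            H2 returns [-30]
          branch[2] choose=3:
            H0 returns -18
            H1 returns -18
            H2 returns [-18]
      branch[1] choose=4:
        choose[2, 5, 3] @ H2
          branch[0] choose=2:
            H0 returns -8
            H1 returns -8
            H2 returns [-8]
          branch[1] choose=5:
            H0 returns -20
            H1 returns -20
            H2 returns [-20]
          branch[2] choose=3:
            H0 returns -12
            H1 returns -12
            H2 returns [-12]
      branch[2] choose=1:
        choose[2, 5, 3] @ H2
          branch[0] choose=2:
            H0 returns -2
            H1 returns -2
            H2 returns [-2]
          branch[1] choose=5:
            H0 returns -5
            H1 returns -5
            H2 returns [-5]
          branch[2] choose=3:
            H0 returns -3
            H1 returns -3
            H2 returns [-3]
  branch[1] choose=5:
    choose[6, 4, 1] @ H2
      branch[0] choose=6:
        choose[2, 5, 3] @ H2
          branch[0] choose=2:
            H0 returns -7
            H1 returns -7
            H2 returns [-7]
          branch[1] choose=5:
            H0 returns -25
            H1 returns -25
            H2 returns [-25]
          branch[2] choose=3:
            H0 returns -13
            H1 returns -13
            H2 returns [-13]
      branch[1] choose=4:
        choose[2, 5, 3] @ H2
          branch[0] choose=2:
            H0 returns -3
            H1 returns -3
            H2 returns [-3]
          branch[1] choose=5:
            H0 returns -15
            H1 returns -15
            H2 returns [-15]
          branch[2] choose=3:
            H0 returns -7
            H1 returns -7
            H2 returns [-7]
      branch[2] choose=1:
        choose[2, 5, 3] @ H2
          branch[0] choose=2:
            H0 returns 3
            H1 returns 3
            H2 returns [3]
          branch[1] choose=5:
            H0 returns 0
            H1 returns 0
            H2 returns [0]
          branch[2] choose=3:
            H0 returns 2
            H1 returns 2
            H2 returns [2]
= [-12, -30, -18, -8, -20, -12, -2, -5, -3, -7, -25, -13, -3, -15, -7, 3, 0, 2]

Answer: 18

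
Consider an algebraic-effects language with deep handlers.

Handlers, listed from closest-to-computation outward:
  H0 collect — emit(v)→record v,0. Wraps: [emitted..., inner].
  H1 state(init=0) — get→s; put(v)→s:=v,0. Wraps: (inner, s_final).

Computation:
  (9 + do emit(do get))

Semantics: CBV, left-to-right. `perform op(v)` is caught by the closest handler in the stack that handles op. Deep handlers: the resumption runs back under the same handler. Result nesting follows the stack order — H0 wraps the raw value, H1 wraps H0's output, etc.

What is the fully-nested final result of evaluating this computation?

Working:
get @ H1 ⇒ 0
emit(0) @ H0 ⇒ out+=0
H0 returns [0, 9]
H1 returns ([0, 9], 0)
= ([0, 9], 0)

Answer: ([0, 9], 0)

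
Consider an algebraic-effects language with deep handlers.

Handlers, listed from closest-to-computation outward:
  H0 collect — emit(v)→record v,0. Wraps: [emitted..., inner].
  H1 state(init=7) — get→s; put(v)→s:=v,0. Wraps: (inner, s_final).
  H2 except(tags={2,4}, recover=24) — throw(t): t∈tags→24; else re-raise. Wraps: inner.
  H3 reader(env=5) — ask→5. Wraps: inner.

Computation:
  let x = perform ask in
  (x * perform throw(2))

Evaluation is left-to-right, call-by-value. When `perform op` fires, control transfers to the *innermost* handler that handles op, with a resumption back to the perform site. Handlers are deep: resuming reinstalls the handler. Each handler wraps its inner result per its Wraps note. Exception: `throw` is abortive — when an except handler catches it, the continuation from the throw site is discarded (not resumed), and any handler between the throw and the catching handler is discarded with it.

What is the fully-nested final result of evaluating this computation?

Answer: 24

Working:
ask @ H3 ⇒ 5
throw(2) @ H2 caught ⇒ 24
H3 returns 24
= 24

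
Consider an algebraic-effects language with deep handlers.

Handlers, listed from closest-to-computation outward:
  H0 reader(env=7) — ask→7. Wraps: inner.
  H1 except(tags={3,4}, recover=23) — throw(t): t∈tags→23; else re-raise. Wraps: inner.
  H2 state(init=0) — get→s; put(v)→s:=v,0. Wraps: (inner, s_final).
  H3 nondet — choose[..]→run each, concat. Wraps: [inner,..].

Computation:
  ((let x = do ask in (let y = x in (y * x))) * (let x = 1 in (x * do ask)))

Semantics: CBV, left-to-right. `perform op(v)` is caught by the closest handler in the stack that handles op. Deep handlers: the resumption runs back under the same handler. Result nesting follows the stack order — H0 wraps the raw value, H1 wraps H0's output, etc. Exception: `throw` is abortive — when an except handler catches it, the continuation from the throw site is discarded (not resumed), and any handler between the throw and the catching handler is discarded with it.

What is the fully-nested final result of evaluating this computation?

Step-by-step:
ask @ H0 ⇒ 7
ask @ H0 ⇒ 7
H0 returns 343
H1 returns 343
H2 returns (343, 0)
H3 returns [(343, 0)]
= [(343, 0)]

Answer: [(343, 0)]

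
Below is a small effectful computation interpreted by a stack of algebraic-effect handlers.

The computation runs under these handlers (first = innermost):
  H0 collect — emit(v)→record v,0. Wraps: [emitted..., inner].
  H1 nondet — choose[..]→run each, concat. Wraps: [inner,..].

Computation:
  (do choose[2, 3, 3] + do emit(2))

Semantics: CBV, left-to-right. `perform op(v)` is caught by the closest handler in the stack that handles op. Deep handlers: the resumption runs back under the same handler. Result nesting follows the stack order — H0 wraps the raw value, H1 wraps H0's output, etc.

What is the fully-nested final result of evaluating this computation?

Answer: [[2, 2], [2, 3], [2, 3]]

Evaluation trace:
choose[2, 3, 3] @ H1
  branch[0] choose=2:
    emit(2) @ H0 ⇒ out+=2
    H0 returns [2, 2]
    H1 returns [[2, 2]]
  branch[1] choose=3:
    emit(2) @ H0 ⇒ out+=2
    H0 returns [2, 3]
    H1 returns [[2, 3]]
  branch[2] choose=3:
    emit(2) @ H0 ⇒ out+=2
    H0 returns [2, 3]
    H1 returns [[2, 3]]
= [[2, 2], [2, 3], [2, 3]]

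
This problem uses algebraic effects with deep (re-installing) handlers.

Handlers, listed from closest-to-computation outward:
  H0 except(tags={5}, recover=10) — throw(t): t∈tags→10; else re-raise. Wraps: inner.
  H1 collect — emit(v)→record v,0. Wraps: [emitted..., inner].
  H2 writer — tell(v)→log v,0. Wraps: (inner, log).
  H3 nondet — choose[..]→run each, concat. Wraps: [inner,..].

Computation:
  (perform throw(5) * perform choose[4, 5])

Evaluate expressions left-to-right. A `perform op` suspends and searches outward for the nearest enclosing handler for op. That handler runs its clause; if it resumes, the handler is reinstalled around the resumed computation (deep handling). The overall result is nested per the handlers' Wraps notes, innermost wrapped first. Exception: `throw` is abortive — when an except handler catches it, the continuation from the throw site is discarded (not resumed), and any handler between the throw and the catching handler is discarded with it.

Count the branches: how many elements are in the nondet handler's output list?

Working:
throw(5) @ H0 caught ⇒ 10
H1 returns [10]
H2 returns ([10], ())
H3 returns [([10], ())]
= [([10], ())]

Answer: 1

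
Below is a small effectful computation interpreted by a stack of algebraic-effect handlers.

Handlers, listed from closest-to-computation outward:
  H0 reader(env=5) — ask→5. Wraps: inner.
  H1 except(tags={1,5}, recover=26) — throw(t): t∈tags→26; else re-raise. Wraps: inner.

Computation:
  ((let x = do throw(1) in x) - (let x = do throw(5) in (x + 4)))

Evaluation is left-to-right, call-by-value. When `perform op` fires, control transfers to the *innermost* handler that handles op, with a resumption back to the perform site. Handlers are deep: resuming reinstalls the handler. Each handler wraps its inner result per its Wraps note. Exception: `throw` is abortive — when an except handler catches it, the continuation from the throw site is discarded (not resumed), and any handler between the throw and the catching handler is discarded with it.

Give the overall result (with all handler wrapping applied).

Answer: 26

Evaluation trace:
throw(1) @ H1 caught ⇒ 26
= 26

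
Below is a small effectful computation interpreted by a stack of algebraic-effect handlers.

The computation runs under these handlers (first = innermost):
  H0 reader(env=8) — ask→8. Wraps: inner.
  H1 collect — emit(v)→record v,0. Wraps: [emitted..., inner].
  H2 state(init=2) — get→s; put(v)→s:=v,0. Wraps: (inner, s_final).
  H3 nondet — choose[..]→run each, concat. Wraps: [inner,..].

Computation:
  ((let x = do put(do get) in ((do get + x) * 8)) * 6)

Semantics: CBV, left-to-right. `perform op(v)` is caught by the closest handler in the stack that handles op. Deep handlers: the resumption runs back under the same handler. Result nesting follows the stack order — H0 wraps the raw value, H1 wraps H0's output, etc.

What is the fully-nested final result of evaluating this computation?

Step-by-step:
get @ H2 ⇒ 2
put(2) @ H2 ⇒ s:=2
get @ H2 ⇒ 2
H0 returns 96
H1 returns [96]
H2 returns ([96], 2)
H3 returns [([96], 2)]
= [([96], 2)]

Answer: [([96], 2)]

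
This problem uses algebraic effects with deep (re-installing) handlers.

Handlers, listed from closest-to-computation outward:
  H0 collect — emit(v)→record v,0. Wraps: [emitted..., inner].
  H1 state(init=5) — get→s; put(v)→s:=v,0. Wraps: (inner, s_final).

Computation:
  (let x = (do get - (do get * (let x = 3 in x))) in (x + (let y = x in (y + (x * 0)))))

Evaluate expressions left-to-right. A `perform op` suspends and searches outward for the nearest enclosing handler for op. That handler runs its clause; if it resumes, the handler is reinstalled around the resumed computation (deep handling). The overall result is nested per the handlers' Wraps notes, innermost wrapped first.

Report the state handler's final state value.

Step-by-step:
get @ H1 ⇒ 5
get @ H1 ⇒ 5
H0 returns [-20]
H1 returns ([-20], 5)
= ([-20], 5)

Answer: 5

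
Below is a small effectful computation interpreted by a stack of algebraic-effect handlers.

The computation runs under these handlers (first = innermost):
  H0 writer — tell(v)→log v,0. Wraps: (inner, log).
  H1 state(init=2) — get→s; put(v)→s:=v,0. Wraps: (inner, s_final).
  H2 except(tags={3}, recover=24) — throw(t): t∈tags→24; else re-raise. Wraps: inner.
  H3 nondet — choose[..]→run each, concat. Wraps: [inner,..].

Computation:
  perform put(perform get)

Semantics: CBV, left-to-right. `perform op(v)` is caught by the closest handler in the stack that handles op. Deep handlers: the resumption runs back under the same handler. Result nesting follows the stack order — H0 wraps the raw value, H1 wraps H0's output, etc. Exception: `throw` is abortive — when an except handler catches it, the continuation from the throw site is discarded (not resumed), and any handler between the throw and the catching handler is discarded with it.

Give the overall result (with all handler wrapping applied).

Working:
get @ H1 ⇒ 2
put(2) @ H1 ⇒ s:=2
H0 returns (0, ())
H1 returns ((0, ()), 2)
H2 returns ((0, ()), 2)
H3 returns [((0, ()), 2)]
= [((0, ()), 2)]

Answer: [((0, ()), 2)]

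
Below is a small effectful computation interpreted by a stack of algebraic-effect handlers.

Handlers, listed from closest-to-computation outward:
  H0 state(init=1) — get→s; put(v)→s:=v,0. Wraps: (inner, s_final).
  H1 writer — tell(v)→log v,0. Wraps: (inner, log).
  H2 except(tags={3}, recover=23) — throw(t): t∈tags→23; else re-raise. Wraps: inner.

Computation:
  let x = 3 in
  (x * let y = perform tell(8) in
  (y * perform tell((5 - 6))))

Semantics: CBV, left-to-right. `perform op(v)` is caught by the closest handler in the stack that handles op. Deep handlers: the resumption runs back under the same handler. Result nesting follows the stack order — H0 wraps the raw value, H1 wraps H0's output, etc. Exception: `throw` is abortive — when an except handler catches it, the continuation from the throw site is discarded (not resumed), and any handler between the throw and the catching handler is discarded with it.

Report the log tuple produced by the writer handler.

Answer: (8, -1)

Step-by-step:
tell(8) @ H1 ⇒ log+=8
tell(-1) @ H1 ⇒ log+=-1
H0 returns (0, 1)
H1 returns ((0, 1), (8, -1))
H2 returns ((0, 1), (8, -1))
= ((0, 1), (8, -1))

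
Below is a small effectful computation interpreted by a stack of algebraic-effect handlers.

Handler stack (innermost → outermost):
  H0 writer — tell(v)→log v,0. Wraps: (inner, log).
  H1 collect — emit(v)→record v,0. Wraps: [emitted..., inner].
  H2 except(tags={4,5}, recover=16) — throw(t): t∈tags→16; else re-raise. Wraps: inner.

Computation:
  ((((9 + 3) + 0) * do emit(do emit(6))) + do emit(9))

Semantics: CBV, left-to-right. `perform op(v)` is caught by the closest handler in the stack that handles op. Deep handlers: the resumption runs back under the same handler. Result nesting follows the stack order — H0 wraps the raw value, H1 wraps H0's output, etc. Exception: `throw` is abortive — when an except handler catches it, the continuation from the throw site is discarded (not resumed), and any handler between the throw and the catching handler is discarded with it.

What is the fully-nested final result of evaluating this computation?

Step-by-step:
emit(6) @ H1 ⇒ out+=6
emit(0) @ H1 ⇒ out+=0
emit(9) @ H1 ⇒ out+=9
H0 returns (0, ())
H1 returns [6, 0, 9, (0, ())]
H2 returns [6, 0, 9, (0, ())]
= [6, 0, 9, (0, ())]

Answer: [6, 0, 9, (0, ())]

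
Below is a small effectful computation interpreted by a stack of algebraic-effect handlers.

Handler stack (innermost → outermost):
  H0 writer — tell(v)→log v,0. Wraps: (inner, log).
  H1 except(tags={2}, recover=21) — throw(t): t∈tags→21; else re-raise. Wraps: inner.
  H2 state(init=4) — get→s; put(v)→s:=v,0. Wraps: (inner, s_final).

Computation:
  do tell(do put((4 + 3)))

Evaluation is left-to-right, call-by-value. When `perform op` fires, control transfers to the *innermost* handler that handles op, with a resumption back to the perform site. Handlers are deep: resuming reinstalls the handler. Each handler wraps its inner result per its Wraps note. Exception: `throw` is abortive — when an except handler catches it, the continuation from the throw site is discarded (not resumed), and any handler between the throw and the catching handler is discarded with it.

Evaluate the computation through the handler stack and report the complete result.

Step-by-step:
put(7) @ H2 ⇒ s:=7
tell(0) @ H0 ⇒ log+=0
H0 returns (0, (0))
H1 returns (0, (0))
H2 returns ((0, (0)), 7)
= ((0, (0)), 7)

Answer: ((0, (0)), 7)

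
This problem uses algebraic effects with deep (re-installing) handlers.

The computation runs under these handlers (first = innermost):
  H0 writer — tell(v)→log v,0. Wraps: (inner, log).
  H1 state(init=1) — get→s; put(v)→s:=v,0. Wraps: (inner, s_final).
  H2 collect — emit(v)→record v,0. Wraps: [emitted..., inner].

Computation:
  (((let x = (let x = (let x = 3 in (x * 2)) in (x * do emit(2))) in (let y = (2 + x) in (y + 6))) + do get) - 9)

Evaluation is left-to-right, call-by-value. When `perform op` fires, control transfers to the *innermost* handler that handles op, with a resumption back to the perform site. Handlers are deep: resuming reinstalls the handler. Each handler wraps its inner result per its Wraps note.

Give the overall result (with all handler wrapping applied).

Answer: [2, ((0, ()), 1)]

Working:
emit(2) @ H2 ⇒ out+=2
get @ H1 ⇒ 1
H0 returns (0, ())
H1 returns ((0, ()), 1)
H2 returns [2, ((0, ()), 1)]
= [2, ((0, ()), 1)]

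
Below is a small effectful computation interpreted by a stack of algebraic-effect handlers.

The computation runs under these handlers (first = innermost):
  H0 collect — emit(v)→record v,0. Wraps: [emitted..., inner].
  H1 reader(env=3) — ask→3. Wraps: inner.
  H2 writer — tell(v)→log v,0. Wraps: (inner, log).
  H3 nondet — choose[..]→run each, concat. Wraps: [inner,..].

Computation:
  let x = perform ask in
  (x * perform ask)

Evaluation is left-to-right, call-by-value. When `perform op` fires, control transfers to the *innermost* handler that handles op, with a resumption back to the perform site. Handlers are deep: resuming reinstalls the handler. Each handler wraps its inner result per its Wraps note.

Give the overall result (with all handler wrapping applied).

Working:
ask @ H1 ⇒ 3
ask @ H1 ⇒ 3
H0 returns [9]
H1 returns [9]
H2 returns ([9], ())
H3 returns [([9], ())]
= [([9], ())]

Answer: [([9], ())]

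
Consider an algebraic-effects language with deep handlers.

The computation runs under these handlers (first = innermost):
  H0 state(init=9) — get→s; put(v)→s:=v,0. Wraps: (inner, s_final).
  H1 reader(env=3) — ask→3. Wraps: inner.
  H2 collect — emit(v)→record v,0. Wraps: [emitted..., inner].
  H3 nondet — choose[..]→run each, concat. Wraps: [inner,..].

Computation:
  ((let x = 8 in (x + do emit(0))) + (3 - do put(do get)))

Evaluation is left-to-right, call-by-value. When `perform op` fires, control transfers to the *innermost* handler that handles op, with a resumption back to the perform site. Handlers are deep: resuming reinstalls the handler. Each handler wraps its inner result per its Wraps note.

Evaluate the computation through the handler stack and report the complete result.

Evaluation trace:
emit(0) @ H2 ⇒ out+=0
get @ H0 ⇒ 9
put(9) @ H0 ⇒ s:=9
H0 returns (11, 9)
H1 returns (11, 9)
H2 returns [0, (11, 9)]
H3 returns [[0, (11, 9)]]
= [[0, (11, 9)]]

Answer: [[0, (11, 9)]]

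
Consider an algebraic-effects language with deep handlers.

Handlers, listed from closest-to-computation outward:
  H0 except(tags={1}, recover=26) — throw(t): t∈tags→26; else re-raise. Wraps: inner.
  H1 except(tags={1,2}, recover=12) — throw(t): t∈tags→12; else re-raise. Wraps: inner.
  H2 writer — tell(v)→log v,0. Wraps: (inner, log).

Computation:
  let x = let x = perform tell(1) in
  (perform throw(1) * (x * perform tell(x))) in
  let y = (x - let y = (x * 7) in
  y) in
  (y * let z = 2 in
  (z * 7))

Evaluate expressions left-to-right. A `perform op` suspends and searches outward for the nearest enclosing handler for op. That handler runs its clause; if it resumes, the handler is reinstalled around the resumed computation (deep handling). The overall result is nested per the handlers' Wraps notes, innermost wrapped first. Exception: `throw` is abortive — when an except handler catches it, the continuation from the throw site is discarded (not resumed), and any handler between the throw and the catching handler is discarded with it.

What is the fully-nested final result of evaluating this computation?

Answer: (26, (1))

Working:
tell(1) @ H2 ⇒ log+=1
throw(1) @ H0 caught ⇒ 26
H1 returns 26
H2 returns (26, (1))
= (26, (1))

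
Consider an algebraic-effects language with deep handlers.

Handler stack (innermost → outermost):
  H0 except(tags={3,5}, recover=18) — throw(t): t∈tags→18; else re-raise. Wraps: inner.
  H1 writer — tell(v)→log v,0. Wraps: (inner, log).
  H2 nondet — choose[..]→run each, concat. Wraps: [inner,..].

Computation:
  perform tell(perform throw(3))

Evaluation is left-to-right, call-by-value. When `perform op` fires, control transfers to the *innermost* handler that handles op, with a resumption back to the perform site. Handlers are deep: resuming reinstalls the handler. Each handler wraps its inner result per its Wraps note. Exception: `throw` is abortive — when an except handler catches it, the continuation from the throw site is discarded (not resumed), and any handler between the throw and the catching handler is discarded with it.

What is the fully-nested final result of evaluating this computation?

Step-by-step:
throw(3) @ H0 caught ⇒ 18
H1 returns (18, ())
H2 returns [(18, ())]
= [(18, ())]

Answer: [(18, ())]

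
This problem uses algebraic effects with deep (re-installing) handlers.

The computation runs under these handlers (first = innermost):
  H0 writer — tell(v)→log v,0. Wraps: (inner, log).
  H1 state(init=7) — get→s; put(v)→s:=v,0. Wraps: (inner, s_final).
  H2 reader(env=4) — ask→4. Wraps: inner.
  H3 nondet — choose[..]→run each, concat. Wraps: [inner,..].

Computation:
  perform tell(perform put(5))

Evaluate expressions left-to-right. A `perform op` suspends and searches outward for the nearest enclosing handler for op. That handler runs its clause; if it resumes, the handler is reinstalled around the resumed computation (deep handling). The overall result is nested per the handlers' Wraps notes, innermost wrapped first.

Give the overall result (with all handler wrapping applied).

Answer: [((0, (0)), 5)]

Working:
put(5) @ H1 ⇒ s:=5
tell(0) @ H0 ⇒ log+=0
H0 returns (0, (0))
H1 returns ((0, (0)), 5)
H2 returns ((0, (0)), 5)
H3 returns [((0, (0)), 5)]
= [((0, (0)), 5)]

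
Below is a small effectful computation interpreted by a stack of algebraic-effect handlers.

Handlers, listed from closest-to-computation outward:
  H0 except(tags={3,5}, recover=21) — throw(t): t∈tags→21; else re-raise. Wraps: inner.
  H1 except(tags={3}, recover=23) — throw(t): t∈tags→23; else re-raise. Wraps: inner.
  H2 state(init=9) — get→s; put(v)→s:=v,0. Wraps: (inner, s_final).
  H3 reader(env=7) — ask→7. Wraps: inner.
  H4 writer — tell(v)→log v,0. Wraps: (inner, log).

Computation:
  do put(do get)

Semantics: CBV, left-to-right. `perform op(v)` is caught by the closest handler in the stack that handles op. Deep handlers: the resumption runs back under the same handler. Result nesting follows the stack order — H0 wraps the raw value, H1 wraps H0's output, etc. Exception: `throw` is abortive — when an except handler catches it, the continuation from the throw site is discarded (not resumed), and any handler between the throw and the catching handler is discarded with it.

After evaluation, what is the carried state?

Answer: 9

Working:
get @ H2 ⇒ 9
put(9) @ H2 ⇒ s:=9
H0 returns 0
H1 returns 0
H2 returns (0, 9)
H3 returns (0, 9)
H4 returns ((0, 9), ())
= ((0, 9), ())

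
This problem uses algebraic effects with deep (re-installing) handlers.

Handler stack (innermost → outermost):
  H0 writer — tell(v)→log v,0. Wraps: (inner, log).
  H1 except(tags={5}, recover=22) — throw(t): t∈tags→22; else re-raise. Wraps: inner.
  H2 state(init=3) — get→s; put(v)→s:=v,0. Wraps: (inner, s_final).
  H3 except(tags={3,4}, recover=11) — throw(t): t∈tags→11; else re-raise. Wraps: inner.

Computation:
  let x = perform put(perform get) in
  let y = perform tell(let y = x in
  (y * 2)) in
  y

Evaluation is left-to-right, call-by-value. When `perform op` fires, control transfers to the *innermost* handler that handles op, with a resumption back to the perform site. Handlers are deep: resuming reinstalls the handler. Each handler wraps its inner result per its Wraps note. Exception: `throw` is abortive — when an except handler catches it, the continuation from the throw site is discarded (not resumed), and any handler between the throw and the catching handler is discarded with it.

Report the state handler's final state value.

Answer: 3

Step-by-step:
get @ H2 ⇒ 3
put(3) @ H2 ⇒ s:=3
tell(0) @ H0 ⇒ log+=0
H0 returns (0, (0))
H1 returns (0, (0))
H2 returns ((0, (0)), 3)
H3 returns ((0, (0)), 3)
= ((0, (0)), 3)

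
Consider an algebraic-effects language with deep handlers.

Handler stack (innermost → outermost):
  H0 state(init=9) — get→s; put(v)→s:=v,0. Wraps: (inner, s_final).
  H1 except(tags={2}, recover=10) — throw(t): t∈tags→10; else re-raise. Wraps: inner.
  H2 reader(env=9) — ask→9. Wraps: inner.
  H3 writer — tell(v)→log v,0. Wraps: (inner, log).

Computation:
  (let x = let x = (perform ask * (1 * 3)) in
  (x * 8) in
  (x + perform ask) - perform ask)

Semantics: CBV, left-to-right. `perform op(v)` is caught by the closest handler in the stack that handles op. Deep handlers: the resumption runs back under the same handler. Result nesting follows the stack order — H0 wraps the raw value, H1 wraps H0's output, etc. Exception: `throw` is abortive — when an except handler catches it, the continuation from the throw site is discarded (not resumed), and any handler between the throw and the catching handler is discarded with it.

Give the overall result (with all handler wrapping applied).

Step-by-step:
ask @ H2 ⇒ 9
ask @ H2 ⇒ 9
ask @ H2 ⇒ 9
H0 returns (216, 9)
H1 returns (216, 9)
H2 returns (216, 9)
H3 returns ((216, 9), ())
= ((216, 9), ())

Answer: ((216, 9), ())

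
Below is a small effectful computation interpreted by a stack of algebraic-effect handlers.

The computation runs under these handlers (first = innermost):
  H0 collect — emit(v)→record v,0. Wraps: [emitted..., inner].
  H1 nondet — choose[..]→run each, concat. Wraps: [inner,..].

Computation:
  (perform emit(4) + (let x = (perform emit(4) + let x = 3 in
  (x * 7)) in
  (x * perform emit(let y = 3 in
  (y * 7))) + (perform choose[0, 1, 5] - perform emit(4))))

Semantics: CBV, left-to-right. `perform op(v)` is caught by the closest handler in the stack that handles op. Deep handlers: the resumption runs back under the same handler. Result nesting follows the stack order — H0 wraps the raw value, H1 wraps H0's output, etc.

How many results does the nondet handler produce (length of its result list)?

Evaluation trace:
emit(4) @ H0 ⇒ out+=4
emit(4) @ H0 ⇒ out+=4
emit(21) @ H0 ⇒ out+=21
choose[0, 1, 5] @ H1
  branch[0] choose=0:
    emit(4) @ H0 ⇒ out+=4
    H0 returns [4, 4, 21, 4, 0]
    H1 returns [[4, 4, 21, 4, 0]]
  branch[1] choose=1:
    emit(4) @ H0 ⇒ out+=4
    H0 returns [4, 4, 21, 4, 1]
    H1 returns [[4, 4, 21, 4, 1]]
  branch[2] choose=5:
    emit(4) @ H0 ⇒ out+=4
    H0 returns [4, 4, 21, 4, 5]
    H1 returns [[4, 4, 21, 4, 5]]
= [[4, 4, 21, 4, 0], [4, 4, 21, 4, 1], [4, 4, 21, 4, 5]]

Answer: 3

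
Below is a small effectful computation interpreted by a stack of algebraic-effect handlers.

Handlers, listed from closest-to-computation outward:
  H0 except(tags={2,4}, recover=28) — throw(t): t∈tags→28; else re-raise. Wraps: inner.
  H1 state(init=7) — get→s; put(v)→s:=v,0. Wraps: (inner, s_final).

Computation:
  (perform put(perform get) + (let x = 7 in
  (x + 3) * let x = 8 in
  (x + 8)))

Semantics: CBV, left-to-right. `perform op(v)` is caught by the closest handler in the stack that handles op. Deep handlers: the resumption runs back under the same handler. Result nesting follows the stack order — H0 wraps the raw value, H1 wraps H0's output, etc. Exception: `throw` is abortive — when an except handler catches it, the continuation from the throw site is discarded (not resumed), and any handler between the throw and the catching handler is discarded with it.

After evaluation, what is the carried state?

Answer: 7

Evaluation trace:
get @ H1 ⇒ 7
put(7) @ H1 ⇒ s:=7
H0 returns 160
H1 returns (160, 7)
= (160, 7)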